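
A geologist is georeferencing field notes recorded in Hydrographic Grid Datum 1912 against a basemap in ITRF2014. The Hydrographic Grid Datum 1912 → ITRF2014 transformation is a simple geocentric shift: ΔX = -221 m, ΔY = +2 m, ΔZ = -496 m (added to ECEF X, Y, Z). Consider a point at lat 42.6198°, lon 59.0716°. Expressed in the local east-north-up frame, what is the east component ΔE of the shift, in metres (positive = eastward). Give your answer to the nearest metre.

The local east axis at (φ, λ) is (−sin λ, cos λ, 0), so ΔE = −sin(59.0716°)·(-221) + cos(59.0716°)·2 = 190.60 m.

ΔE = 191 m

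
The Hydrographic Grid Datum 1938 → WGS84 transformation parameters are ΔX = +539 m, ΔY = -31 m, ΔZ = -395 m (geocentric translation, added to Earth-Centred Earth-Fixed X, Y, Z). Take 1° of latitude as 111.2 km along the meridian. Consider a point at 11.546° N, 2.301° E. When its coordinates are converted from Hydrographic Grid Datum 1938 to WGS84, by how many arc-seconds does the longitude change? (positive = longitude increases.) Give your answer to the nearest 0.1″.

Δλ = -1.7″

sin φ = 0.200155, cos φ = 0.979764, sin λ = 0.040149, cos λ = 0.999194.
East component: ΔE = −sin λ·ΔX + cos λ·ΔY = −(0.040149)(539) + (0.999194)(-31) = -52.62 m.
1° of latitude spans 111200 m; at latitude φ, 1° of longitude spans that × cos φ = 108949.8 m, so Δλ = -52.62 / 108949.8 × 3600 = -1.739″.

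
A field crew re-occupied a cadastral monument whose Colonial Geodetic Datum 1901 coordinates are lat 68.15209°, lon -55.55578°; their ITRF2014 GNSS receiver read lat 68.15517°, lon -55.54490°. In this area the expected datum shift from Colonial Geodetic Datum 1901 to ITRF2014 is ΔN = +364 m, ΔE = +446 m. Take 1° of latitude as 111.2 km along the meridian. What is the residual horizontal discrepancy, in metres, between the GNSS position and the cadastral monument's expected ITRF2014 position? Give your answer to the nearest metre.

22 m

Observed coordinate differences: Δφ = +0.00308°, Δλ = +0.01088°.
Converting to metres (1° lat = 111200 m, cos φ = 0.372144): observed ΔN = 342.5 m, observed ΔE = 450.2 m.
Subtracting the expected shift leaves a residual of 342.5 − (364) = -21.5 m north and 450.2 − (446) = 4.2 m east.
Residual distance = √((-21.5)² + 4.2²) = 21.9 m.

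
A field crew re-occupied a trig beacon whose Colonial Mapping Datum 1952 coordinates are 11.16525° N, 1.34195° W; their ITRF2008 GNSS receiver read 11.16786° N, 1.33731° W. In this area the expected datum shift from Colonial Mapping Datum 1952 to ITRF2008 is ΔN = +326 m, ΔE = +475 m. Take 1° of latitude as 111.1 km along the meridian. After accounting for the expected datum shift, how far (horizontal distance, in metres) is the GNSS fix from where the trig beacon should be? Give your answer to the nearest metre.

47 m

Observed coordinate differences: Δφ = +0.00261°, Δλ = +0.00464°.
Converting to metres (1° lat = 111100 m, cos φ = 0.981073): observed ΔN = 290.0 m, observed ΔE = 505.7 m.
Subtracting the expected shift leaves a residual of 290.0 − (326) = -36.0 m north and 505.7 − (475) = 30.7 m east.
Residual distance = √((-36.0)² + 30.7²) = 47.4 m.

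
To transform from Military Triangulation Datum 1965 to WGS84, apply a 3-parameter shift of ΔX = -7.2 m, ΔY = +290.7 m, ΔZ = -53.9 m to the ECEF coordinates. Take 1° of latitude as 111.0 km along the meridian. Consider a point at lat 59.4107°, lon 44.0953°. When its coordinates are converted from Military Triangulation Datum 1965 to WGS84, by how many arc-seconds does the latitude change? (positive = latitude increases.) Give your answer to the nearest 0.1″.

Δφ = -6.4″

sin φ = 0.860837, cos φ = 0.508881, sin λ = 0.695854, cos λ = 0.718183.
North component: ΔN = −sin φ cos λ·ΔX − sin φ sin λ·ΔY + cos φ·ΔZ = −(0.860837)(0.718183)(-7.2) − (0.860837)(0.695854)(290.7) + (0.508881)(-53.9) = -197.11 m.
1° of latitude spans 111000 m, so Δφ = -197.11 / 111000 × 3600 = -6.393″.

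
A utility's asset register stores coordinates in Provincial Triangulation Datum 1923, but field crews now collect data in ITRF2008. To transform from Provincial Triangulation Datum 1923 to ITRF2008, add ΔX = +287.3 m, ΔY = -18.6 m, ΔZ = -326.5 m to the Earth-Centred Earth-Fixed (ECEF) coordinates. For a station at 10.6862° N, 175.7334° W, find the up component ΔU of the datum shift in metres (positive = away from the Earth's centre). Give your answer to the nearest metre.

ΔU = -341 m

At φ = 10.6862°, λ = -175.7334°: sin φ = 0.185430, cos φ = 0.982657, sin λ = -0.074397, cos λ = -0.997229.
ΔU = cos φ cos λ·ΔX + cos φ sin λ·ΔY + sin φ·ΔZ = (0.982657)(-0.997229)(287.3) + (0.982657)(-0.074397)(-18.6) + (0.185430)(-326.5) = -340.72 m.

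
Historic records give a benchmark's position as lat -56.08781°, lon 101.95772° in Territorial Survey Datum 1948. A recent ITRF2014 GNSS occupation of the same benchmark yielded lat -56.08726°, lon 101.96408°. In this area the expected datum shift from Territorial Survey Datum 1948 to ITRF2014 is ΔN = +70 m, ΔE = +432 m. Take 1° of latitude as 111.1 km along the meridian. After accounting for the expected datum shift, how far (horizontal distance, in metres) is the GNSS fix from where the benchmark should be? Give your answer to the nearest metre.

39 m

Observed coordinate differences: Δφ = +0.00055°, Δλ = +0.00636°.
Converting to metres (1° lat = 111100 m, cos φ = 0.557922): observed ΔN = 61.1 m, observed ΔE = 394.2 m.
Subtracting the expected shift leaves a residual of 61.1 − (70) = -8.9 m north and 394.2 − (432) = -37.8 m east.
Residual distance = √((-8.9)² + (-37.8)²) = 38.8 m.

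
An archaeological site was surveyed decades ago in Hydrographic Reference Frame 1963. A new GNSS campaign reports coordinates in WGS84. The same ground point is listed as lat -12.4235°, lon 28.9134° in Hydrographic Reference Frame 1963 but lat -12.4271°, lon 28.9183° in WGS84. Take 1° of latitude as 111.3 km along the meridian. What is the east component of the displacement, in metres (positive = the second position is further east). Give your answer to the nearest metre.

ΔE = 533 m

Δφ = -12.4271° − -12.4235° = -0.0036°; Δλ = 28.9183° − 28.9134° = +0.0049°.
ΔN = Δφ × 111300 = -400.7 m; ΔE = Δλ × 111300 × cos(-12.4235°) = +0.0049 × 111300 × 0.976584 = 532.6 m.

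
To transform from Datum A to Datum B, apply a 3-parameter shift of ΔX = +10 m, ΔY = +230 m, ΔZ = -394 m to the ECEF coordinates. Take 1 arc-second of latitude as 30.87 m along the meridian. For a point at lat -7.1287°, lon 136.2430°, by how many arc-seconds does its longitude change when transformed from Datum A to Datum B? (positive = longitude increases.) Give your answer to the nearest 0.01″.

sin φ = -0.124099, cos φ = 0.992270, sin λ = 0.691601, cos λ = -0.722279.
East component: ΔE = −sin λ·ΔX + cos λ·ΔY = −(0.691601)(10) + (-0.722279)(230) = -173.04 m.
1° of latitude spans 3600 × 30.87 = 111132 m; at latitude φ, 1° of longitude spans that × cos φ = 110272.9 m, so Δλ = -173.04 / 110272.9 × 3600 = -5.649″.

Δλ = -5.65″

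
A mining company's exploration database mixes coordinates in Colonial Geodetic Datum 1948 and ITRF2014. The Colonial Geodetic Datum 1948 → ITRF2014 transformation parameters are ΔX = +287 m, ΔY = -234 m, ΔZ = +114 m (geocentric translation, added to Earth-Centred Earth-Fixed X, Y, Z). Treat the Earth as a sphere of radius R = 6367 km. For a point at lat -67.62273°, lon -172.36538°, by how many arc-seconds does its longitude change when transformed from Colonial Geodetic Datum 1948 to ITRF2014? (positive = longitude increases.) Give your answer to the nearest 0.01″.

sin φ = -0.924697, cos φ = 0.380704, sin λ = -0.132855, cos λ = -0.991135.
East component: ΔE = −sin λ·ΔX + cos λ·ΔY = −(-0.132855)(287) + (-0.991135)(-234) = 270.06 m.
1° of latitude spans πR/180 = 111125 m; at latitude φ, 1° of longitude spans that × cos φ = 42305.7 m, so Δλ = 270.06 / 42305.7 × 3600 = 22.980″.

Δλ = 22.98″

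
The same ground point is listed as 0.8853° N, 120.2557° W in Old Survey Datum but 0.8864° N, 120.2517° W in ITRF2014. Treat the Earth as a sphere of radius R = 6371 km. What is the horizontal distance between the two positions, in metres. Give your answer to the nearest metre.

Δφ = 0.8864° − 0.8853° = +0.0011°; Δλ = -120.2517° − -120.2557° = +0.0040°.
1° along a meridian = πR/180 = 111195 m.
ΔN = Δφ × 111195 = 122.3 m; ΔE = Δλ × 111195 × cos(0.8853°) = +0.0040 × 111195 × 0.999881 = 444.7 m.
Distance = √(ΔE² + ΔN²) = √(444.7² + 122.3²) = 461.2 m.

461 m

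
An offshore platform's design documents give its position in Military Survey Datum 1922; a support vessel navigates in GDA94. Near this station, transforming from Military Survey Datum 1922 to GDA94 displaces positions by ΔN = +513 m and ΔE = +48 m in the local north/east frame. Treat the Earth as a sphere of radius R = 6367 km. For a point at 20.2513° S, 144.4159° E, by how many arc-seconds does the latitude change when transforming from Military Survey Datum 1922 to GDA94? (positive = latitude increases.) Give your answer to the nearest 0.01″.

On a sphere of radius R, 1 rad of latitude = R, so Δφ = ΔN / R = 513.0 / 6367000 = 8.0572e-05 rad = 16.619″.

Δφ = 16.62″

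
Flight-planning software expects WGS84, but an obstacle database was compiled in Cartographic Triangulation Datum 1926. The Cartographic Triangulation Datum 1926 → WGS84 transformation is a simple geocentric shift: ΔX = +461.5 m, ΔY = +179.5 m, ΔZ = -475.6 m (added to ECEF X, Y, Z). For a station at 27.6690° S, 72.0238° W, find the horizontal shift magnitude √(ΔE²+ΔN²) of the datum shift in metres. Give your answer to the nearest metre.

The local east axis at (φ, λ) is (−sin λ, cos λ, 0), so ΔE = −sin(-72.0238°)·461.5 + cos(-72.0238°)·179.5 = 494.37 m.
The local north axis is (−sin φ cos λ, −sin φ sin λ, cos φ), giving ΔN = 66.139 − 79.284 − 421.213 = -434.36 m.
Horizontal magnitude = √(ΔE² + ΔN²) = √(494.37² + (-434.36)²) = 658.08 m.

658 m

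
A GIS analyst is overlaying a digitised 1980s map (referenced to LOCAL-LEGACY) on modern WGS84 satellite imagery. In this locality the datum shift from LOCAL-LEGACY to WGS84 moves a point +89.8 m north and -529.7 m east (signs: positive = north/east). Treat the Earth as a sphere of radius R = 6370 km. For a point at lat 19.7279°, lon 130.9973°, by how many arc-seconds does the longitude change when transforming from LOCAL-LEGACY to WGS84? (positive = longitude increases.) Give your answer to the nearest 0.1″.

At latitude 19.7279°, cos φ = 0.941306.
One radian of longitude at latitude φ spans R cos φ, so Δλ = ΔE / (R cos φ) = -529.7 / (6370000 × 0.941306) = -8.8340e-05 rad = -18.222″.

Δλ = -18.2″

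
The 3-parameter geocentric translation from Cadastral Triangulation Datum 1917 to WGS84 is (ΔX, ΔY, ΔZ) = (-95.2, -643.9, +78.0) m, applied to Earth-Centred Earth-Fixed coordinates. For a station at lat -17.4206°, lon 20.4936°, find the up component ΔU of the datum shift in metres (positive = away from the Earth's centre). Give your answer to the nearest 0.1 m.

ΔU = -323.5 m

At φ = -17.4206°, λ = 20.4936°: sin φ = -0.299384, cos φ = 0.954133, sin λ = 0.350103, cos λ = 0.936711.
ΔU = cos φ cos λ·ΔX + cos φ sin λ·ΔY + sin φ·ΔZ = (0.954133)(0.936711)(-95.2) + (0.954133)(0.350103)(-643.9) + (-0.299384)(78.0) = -323.53 m.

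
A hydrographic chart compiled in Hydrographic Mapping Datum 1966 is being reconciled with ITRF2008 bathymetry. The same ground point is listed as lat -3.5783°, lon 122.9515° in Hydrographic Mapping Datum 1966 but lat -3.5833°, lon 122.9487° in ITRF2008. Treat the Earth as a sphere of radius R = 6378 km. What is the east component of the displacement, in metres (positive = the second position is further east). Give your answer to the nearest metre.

Δφ = -3.5833° − -3.5783° = -0.0050°; Δλ = 122.9487° − 122.9515° = -0.0028°.
1° along a meridian = πR/180 = 111317 m.
ΔN = Δφ × 111317 = -556.6 m; ΔE = Δλ × 111317 × cos(-3.5783°) = -0.0028 × 111317 × 0.998050 = -311.1 m.

ΔE = -311 m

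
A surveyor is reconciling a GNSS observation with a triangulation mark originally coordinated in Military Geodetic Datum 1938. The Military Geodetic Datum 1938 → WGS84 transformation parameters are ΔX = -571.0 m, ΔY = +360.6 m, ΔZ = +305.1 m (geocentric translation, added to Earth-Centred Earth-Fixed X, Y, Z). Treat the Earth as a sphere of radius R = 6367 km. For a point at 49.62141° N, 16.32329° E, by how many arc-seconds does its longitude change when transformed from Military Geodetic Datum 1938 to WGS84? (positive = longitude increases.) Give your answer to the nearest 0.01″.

sin φ = 0.761780, cos φ = 0.647835, sin λ = 0.281057, cos λ = 0.959691.
East component: ΔE = −sin λ·ΔX + cos λ·ΔY = −(0.281057)(-571.0) + (0.959691)(360.6) = 506.55 m.
1° of latitude spans πR/180 = 111125 m; at latitude φ, 1° of longitude spans that × cos φ = 71990.8 m, so Δλ = 506.55 / 71990.8 × 3600 = 25.331″.

Δλ = 25.33″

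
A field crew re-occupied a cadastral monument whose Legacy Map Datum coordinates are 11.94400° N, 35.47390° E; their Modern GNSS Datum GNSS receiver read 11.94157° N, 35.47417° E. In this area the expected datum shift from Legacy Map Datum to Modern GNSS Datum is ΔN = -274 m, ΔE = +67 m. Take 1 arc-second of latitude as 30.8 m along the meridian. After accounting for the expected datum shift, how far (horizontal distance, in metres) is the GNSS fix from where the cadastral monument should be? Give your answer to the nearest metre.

38 m

Observed coordinate differences: Δφ = -0.00243°, Δλ = +0.00027°.
Converting to metres (1° lat = 110880 m, cos φ = 0.978350): observed ΔN = -269.4 m, observed ΔE = 29.3 m.
Subtracting the expected shift leaves a residual of -269.4 − (-274) = 4.6 m north and 29.3 − (67) = -37.7 m east.
Residual distance = √(4.6² + (-37.7)²) = 38.0 m.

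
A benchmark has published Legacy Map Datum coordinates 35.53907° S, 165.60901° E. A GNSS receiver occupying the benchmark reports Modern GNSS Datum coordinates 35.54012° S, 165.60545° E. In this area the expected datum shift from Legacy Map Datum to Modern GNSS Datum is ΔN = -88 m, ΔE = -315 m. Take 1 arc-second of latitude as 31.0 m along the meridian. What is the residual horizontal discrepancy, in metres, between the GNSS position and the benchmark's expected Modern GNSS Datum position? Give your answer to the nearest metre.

Observed coordinate differences: Δφ = -0.00105°, Δλ = -0.00356°.
Converting to metres (1° lat = 111600 m, cos φ = 0.813719): observed ΔN = -117.2 m, observed ΔE = -323.3 m.
Subtracting the expected shift leaves a residual of -117.2 − (-88) = -29.2 m north and -323.3 − (-315) = -8.3 m east.
Residual distance = √((-29.2)² + (-8.3)²) = 30.3 m.

30 m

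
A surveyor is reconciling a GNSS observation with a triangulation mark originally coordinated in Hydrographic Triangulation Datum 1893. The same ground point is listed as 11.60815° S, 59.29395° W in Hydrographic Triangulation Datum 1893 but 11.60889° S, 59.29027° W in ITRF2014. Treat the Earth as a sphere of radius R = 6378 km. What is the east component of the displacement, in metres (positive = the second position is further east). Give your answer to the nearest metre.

ΔE = 401 m

Δφ = -11.60889° − -11.60815° = -0.00074°; Δλ = -59.29027° − -59.29395° = +0.00368°.
1° along a meridian = πR/180 = 111317 m.
ΔN = Δφ × 111317 = -82.4 m; ΔE = Δλ × 111317 × cos(-11.60815°) = +0.00368 × 111317 × 0.979547 = 401.3 m.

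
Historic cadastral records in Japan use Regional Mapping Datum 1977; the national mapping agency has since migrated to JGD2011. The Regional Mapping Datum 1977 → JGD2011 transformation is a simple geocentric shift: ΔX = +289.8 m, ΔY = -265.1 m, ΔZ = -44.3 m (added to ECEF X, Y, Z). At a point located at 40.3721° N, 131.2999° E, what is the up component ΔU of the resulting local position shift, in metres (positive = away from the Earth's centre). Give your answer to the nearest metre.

At φ = 40.3721°, λ = 131.2999°: sin φ = 0.647749, cos φ = 0.761854, sin λ = 0.751265, cos λ = -0.660000.
ΔU = cos φ cos λ·ΔX + cos φ sin λ·ΔY + sin φ·ΔZ = (0.761854)(-0.660000)(289.8) + (0.761854)(0.751265)(-265.1) + (0.647749)(-44.3) = -326.14 m.

ΔU = -326 m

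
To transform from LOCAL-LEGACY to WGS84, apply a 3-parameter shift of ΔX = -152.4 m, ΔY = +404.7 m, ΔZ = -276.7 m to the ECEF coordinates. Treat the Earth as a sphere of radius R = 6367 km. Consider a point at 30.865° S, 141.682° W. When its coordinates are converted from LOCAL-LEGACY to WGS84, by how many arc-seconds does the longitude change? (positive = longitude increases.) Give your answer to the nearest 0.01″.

Δλ = -15.55″

sin φ = -0.513017, cos φ = 0.858378, sin λ = -0.620026, cos λ = -0.784582.
East component: ΔE = −sin λ·ΔX + cos λ·ΔY = −(-0.620026)(-152.4) + (-0.784582)(404.7) = -412.01 m.
1° of latitude spans πR/180 = 111125 m; at latitude φ, 1° of longitude spans that × cos φ = 95387.4 m, so Δλ = -412.01 / 95387.4 × 3600 = -15.550″.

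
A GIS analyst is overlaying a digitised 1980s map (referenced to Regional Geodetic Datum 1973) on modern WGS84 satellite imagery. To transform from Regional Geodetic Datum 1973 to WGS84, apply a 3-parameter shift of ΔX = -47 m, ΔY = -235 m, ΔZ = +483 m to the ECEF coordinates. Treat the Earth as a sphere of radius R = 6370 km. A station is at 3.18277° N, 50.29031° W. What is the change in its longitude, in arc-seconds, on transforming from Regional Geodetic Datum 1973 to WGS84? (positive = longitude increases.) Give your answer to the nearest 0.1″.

sin φ = 0.055521, cos φ = 0.998458, sin λ = -0.769292, cos λ = 0.638898.
East component: ΔE = −sin λ·ΔX + cos λ·ΔY = −(-0.769292)(-47) + (0.638898)(-235) = -186.30 m.
1° of latitude spans πR/180 = 111177 m; at latitude φ, 1° of longitude spans that × cos φ = 111006.0 m, so Δλ = -186.30 / 111006.0 × 3600 = -6.042″.

Δλ = -6.0″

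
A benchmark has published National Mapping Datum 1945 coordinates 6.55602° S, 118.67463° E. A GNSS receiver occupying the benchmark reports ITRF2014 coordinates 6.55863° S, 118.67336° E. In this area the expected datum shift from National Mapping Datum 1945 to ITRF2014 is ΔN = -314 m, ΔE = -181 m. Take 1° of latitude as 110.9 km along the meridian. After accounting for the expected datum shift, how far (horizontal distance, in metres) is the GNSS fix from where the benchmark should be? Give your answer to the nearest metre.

48 m

Observed coordinate differences: Δφ = -0.00261°, Δλ = -0.00127°.
Converting to metres (1° lat = 110900 m, cos φ = 0.993461): observed ΔN = -289.4 m, observed ΔE = -139.9 m.
Subtracting the expected shift leaves a residual of -289.4 − (-314) = 24.6 m north and -139.9 − (-181) = 41.1 m east.
Residual distance = √(24.6² + 41.1²) = 47.9 m.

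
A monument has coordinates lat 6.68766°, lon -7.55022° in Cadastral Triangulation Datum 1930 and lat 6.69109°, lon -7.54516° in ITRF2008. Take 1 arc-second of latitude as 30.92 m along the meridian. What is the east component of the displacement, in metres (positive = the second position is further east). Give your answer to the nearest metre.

Δφ = 6.69109° − 6.68766° = +0.00343°; Δλ = -7.54516° − -7.55022° = +0.00506°.
1° of latitude = 3600 × 30.92 = 111312 m.
ΔN = Δφ × 111312 = 381.8 m; ΔE = Δλ × 111312 × cos(6.68766°) = +0.00506 × 111312 × 0.993196 = 559.4 m.

ΔE = 559 m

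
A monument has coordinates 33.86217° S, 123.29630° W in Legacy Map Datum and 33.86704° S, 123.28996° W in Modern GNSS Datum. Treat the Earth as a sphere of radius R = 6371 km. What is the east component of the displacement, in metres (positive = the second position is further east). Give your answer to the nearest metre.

Δφ = -33.86704° − -33.86217° = -0.00487°; Δλ = -123.28996° − -123.29630° = +0.00634°.
1° along a meridian = πR/180 = 111195 m.
ΔN = Δφ × 111195 = -541.5 m; ΔE = Δλ × 111195 × cos(-33.86217°) = +0.00634 × 111195 × 0.830380 = 585.4 m.

ΔE = 585 m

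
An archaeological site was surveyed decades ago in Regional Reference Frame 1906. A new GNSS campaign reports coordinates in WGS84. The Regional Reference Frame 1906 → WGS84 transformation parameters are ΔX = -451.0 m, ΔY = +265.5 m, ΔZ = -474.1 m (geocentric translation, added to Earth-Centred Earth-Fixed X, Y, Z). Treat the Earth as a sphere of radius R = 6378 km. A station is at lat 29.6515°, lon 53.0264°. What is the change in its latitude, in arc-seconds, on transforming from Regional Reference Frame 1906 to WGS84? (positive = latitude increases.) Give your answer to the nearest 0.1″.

sin φ = 0.494723, cos φ = 0.869051, sin λ = 0.798913, cos λ = 0.601447.
North component: ΔN = −sin φ cos λ·ΔX − sin φ sin λ·ΔY + cos φ·ΔZ = −(0.494723)(0.601447)(-451.0) − (0.494723)(0.798913)(265.5) + (0.869051)(-474.1) = -382.76 m.
1° of latitude spans πR/180 = 111317 m, so Δφ = -382.76 / 111317 × 3600 = -12.378″.

Δφ = -12.4″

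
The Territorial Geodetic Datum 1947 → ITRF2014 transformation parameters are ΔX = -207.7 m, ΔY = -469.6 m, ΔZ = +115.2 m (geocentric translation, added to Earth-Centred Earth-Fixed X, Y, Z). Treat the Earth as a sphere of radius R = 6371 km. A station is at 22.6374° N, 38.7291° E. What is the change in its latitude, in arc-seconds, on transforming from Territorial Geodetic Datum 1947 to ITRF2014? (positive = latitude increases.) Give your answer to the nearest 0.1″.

sin φ = 0.384898, cos φ = 0.922959, sin λ = 0.625639, cos λ = 0.780113.
North component: ΔN = −sin φ cos λ·ΔX − sin φ sin λ·ΔY + cos φ·ΔZ = −(0.384898)(0.780113)(-207.7) − (0.384898)(0.625639)(-469.6) + (0.922959)(115.2) = 281.77 m.
1° of latitude spans πR/180 = 111195 m, so Δφ = 281.77 / 111195 × 3600 = 9.123″.

Δφ = 9.1″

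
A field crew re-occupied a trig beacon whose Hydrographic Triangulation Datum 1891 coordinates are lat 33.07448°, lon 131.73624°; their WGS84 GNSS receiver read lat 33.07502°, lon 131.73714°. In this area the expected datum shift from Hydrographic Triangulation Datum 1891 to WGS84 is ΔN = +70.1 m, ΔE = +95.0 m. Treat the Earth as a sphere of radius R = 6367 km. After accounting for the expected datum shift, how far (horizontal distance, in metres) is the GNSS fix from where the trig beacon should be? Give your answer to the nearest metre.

15 m

Observed coordinate differences: Δφ = +0.00054°, Δλ = +0.00090°.
Converting to metres (1° lat = 111125 m, cos φ = 0.837962): observed ΔN = 60.0 m, observed ΔE = 83.8 m.
Subtracting the expected shift leaves a residual of 60.0 − (70.1) = -10.1 m north and 83.8 − (95.0) = -11.2 m east.
Residual distance = √((-10.1)² + (-11.2)²) = 15.1 m.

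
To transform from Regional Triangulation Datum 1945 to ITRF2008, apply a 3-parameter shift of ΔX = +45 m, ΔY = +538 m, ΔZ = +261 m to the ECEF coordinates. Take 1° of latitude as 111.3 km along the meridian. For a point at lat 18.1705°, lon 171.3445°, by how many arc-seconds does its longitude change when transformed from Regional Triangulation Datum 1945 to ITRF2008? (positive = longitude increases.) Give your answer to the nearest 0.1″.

sin φ = 0.311846, cos φ = 0.950133, sin λ = 0.150493, cos λ = -0.988611.
East component: ΔE = −sin λ·ΔX + cos λ·ΔY = −(0.150493)(45) + (-0.988611)(538) = -538.64 m.
1° of latitude spans 111300 m; at latitude φ, 1° of longitude spans that × cos φ = 105749.8 m, so Δλ = -538.64 / 105749.8 × 3600 = -18.337″.

Δλ = -18.3″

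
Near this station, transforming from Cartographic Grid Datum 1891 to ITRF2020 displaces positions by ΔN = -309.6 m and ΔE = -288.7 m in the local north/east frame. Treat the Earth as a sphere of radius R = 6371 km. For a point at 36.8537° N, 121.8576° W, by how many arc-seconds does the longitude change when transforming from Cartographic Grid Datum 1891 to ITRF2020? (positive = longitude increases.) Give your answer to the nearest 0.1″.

Δλ = -11.7″

At latitude 36.8537°, cos φ = 0.800170.
One radian of longitude at latitude φ spans R cos φ, so Δλ = ΔE / (R cos φ) = -288.7 / (6371000 × 0.800170) = -5.6631e-05 rad = -11.681″.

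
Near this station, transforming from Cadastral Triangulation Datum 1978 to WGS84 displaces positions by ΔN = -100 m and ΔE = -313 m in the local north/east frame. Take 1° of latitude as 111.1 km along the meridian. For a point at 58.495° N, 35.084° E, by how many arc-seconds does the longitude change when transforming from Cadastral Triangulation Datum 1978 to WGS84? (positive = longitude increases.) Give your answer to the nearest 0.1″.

At latitude 58.495°, cos φ = 0.522573.
1° of longitude at this latitude = 111.1 × cos φ = 58.06 km, so Δλ = -313.0 / 58057.9 = -0.0053912° = -19.408″.

Δλ = -19.4″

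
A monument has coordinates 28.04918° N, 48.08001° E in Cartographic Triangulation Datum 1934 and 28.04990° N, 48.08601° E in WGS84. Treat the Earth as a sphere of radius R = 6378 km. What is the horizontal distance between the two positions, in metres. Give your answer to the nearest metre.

595 m

Δφ = 28.04990° − 28.04918° = +0.00072°; Δλ = 48.08601° − 48.08001° = +0.00600°.
1° along a meridian = πR/180 = 111317 m.
ΔN = Δφ × 111317 = 80.1 m; ΔE = Δλ × 111317 × cos(28.04918°) = +0.00600 × 111317 × 0.882544 = 589.5 m.
Distance = √(ΔE² + ΔN²) = √(589.5² + 80.1²) = 594.9 m.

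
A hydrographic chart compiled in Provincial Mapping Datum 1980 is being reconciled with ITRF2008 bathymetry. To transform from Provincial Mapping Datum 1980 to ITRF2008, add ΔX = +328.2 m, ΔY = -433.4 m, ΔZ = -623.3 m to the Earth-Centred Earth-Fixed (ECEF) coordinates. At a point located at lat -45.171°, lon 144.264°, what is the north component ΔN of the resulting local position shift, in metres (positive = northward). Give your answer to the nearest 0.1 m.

ΔN = -807.9 m

At φ = -45.171°, λ = 144.264°: sin φ = -0.709214, cos φ = 0.704993, sin λ = 0.584051, cos λ = -0.811717.
ΔN = −sin φ cos λ·ΔX − sin φ sin λ·ΔY + cos φ·ΔZ = −(-0.709214)(-0.811717)(328.2) − (-0.709214)(0.584051)(-433.4) + (0.704993)(-623.3) = -807.88 m.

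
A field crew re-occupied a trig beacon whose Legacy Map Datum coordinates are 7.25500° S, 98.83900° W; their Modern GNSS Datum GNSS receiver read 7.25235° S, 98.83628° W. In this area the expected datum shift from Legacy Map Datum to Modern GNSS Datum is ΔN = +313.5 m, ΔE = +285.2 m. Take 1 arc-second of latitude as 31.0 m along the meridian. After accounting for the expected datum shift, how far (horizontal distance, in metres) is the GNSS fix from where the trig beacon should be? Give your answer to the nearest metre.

Observed coordinate differences: Δφ = +0.00265°, Δλ = +0.00272°.
Converting to metres (1° lat = 111600 m, cos φ = 0.991994): observed ΔN = 295.7 m, observed ΔE = 301.1 m.
Subtracting the expected shift leaves a residual of 295.7 − (313.5) = -17.8 m north and 301.1 − (285.2) = 15.9 m east.
Residual distance = √((-17.8)² + 15.9²) = 23.9 m.

24 m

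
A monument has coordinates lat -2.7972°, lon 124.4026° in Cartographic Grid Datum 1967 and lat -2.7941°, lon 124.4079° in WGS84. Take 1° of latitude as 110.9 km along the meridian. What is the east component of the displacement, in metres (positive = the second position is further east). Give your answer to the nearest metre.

Δφ = -2.7941° − -2.7972° = +0.0031°; Δλ = 124.4079° − 124.4026° = +0.0053°.
ΔN = Δφ × 110900 = 343.8 m; ΔE = Δλ × 110900 × cos(-2.7972°) = +0.0053 × 110900 × 0.998809 = 587.1 m.

ΔE = 587 m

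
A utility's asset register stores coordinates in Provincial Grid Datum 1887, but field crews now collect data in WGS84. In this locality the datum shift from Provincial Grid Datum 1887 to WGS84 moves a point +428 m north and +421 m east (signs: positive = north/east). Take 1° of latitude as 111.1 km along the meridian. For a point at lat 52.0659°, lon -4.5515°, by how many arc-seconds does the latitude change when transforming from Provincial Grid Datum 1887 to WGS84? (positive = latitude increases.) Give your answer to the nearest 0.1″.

Δφ = 13.9″

1° of latitude = 111.1 km, so Δφ = 428.0 / 111100 = 0.0038524° = 13.869″.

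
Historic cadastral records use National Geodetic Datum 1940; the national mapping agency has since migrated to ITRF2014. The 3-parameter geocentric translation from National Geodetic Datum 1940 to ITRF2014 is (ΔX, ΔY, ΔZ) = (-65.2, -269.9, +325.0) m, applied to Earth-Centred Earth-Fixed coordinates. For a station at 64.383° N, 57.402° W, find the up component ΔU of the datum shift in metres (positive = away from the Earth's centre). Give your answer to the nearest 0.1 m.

ΔU = 376.2 m

The local up (radial) axis is (cos φ cos λ, cos φ sin λ, sin φ), giving ΔU = -15.187 + 98.310 + 293.054 = 376.18 m.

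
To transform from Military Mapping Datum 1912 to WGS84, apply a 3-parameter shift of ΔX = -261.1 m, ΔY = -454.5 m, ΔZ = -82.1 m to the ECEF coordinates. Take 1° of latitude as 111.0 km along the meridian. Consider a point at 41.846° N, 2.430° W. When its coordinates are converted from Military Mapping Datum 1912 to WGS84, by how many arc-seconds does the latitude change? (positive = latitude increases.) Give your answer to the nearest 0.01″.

sin φ = 0.667131, cos φ = 0.744941, sin λ = -0.042399, cos λ = 0.999101.
North component: ΔN = −sin φ cos λ·ΔX − sin φ sin λ·ΔY + cos φ·ΔZ = −(0.667131)(0.999101)(-261.1) − (0.667131)(-0.042399)(-454.5) + (0.744941)(-82.1) = 100.02 m.
1° of latitude spans 111000 m, so Δφ = 100.02 / 111000 × 3600 = 3.244″.

Δφ = 3.24″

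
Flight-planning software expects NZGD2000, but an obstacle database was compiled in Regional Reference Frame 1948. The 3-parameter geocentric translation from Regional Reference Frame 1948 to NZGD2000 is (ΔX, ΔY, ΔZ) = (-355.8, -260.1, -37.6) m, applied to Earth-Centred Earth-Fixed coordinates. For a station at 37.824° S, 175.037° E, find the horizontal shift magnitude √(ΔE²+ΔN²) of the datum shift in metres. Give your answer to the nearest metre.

At φ = -37.824°, λ = 175.037°: sin φ = -0.613238, cos φ = 0.789898, sin λ = 0.086512, cos λ = -0.996251.
ΔE = −sin λ·ΔX + cos λ·ΔY = −(0.086512)·(-355.8) + (-0.996251)·(-260.1) = 289.91 m.
ΔN = −sin φ cos λ·ΔX − sin φ sin λ·ΔY + cos φ·ΔZ = −(-0.613238)(-0.996251)(-355.8) − (-0.613238)(0.086512)(-260.1) + (0.789898)(-37.6) = 173.87 m.
Horizontal magnitude = √(ΔE² + ΔN²) = √(289.91² + 173.87²) = 338.05 m.

338 m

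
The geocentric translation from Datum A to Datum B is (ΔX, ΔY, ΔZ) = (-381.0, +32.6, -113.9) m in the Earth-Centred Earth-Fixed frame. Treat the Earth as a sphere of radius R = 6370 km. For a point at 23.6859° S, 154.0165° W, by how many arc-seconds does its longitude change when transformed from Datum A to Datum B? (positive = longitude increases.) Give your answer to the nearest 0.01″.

Δλ = -6.94″

sin φ = -0.401722, cos φ = 0.915761, sin λ = -0.438112, cos λ = -0.898920.
East component: ΔE = −sin λ·ΔX + cos λ·ΔY = −(-0.438112)(-381.0) + (-0.898920)(32.6) = -196.23 m.
1° of latitude spans πR/180 = 111177 m; at latitude φ, 1° of longitude spans that × cos φ = 101812.0 m, so Δλ = -196.23 / 101812.0 × 3600 = -6.938″.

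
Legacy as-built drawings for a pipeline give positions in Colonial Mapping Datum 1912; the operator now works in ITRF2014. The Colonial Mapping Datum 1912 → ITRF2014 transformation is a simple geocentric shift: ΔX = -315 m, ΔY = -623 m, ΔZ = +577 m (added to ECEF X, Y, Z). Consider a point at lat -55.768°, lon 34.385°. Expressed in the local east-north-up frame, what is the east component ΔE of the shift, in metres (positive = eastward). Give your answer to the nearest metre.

At φ = -55.768°, λ = 34.385°: sin φ = -0.826767, cos φ = 0.562545, sin λ = 0.564751, cos λ = 0.825261.
ΔE = −sin λ·ΔX + cos λ·ΔY = −(0.564751)·(-315) + (0.825261)·(-623) = -336.24 m.

ΔE = -336 m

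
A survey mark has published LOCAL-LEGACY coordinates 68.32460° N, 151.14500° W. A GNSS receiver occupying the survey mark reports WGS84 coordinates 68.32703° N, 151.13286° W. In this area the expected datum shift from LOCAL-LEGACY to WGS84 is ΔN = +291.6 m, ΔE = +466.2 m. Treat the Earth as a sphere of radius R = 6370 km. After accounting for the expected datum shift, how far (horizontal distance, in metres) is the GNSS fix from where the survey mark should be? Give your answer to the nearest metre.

Observed coordinate differences: Δφ = +0.00243°, Δλ = +0.01214°.
Converting to metres (1° lat = 111177 m, cos φ = 0.369348): observed ΔN = 270.2 m, observed ΔE = 498.5 m.
Subtracting the expected shift leaves a residual of 270.2 − (291.6) = -21.4 m north and 498.5 − (466.2) = 32.3 m east.
Residual distance = √((-21.4)² + 32.3²) = 38.8 m.

39 m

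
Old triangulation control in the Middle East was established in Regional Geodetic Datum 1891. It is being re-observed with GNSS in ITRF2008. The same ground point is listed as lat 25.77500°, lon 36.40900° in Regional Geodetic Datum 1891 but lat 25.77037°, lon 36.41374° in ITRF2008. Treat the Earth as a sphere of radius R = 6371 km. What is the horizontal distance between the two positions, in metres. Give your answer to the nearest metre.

Δφ = 25.77037° − 25.77500° = -0.00463°; Δλ = 36.41374° − 36.40900° = +0.00474°.
1° along a meridian = πR/180 = 111195 m.
ΔN = Δφ × 111195 = -514.8 m; ΔE = Δλ × 111195 × cos(25.77500°) = +0.00474 × 111195 × 0.900509 = 474.6 m.
Distance = √(ΔE² + ΔN²) = √(474.6² + (-514.8)²) = 700.2 m.

700 m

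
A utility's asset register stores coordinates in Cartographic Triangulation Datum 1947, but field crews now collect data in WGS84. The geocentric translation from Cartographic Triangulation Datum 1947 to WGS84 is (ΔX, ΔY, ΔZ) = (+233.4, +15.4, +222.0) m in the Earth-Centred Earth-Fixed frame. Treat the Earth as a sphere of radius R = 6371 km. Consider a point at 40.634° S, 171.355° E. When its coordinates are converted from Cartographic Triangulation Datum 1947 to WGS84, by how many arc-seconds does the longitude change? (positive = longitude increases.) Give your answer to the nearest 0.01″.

sin φ = -0.651225, cos φ = 0.758885, sin λ = 0.150312, cos λ = -0.988639.
East component: ΔE = −sin λ·ΔX + cos λ·ΔY = −(0.150312)(233.4) + (-0.988639)(15.4) = -50.31 m.
1° of latitude spans πR/180 = 111195 m; at latitude φ, 1° of longitude spans that × cos φ = 84384.2 m, so Δλ = -50.31 / 84384.2 × 3600 = -2.146″.

Δλ = -2.15″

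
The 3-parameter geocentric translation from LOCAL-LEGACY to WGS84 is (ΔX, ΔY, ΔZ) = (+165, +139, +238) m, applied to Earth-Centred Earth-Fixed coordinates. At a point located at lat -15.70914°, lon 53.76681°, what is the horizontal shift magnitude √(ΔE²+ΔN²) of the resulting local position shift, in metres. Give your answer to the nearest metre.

290 m

At φ = -15.70914°, λ = 53.76681°: sin φ = -0.270754, cos φ = 0.962649, sin λ = 0.806618, cos λ = 0.591073.
ΔE = −sin λ·ΔX + cos λ·ΔY = −(0.806618)·(165) + (0.591073)·(139) = -50.93 m.
ΔN = −sin φ cos λ·ΔX − sin φ sin λ·ΔY + cos φ·ΔZ = −(-0.270754)(0.591073)(165) − (-0.270754)(0.806618)(139) + (0.962649)(238) = 285.87 m.
Horizontal magnitude = √(ΔE² + ΔN²) = √((-50.93)² + 285.87²) = 290.37 m.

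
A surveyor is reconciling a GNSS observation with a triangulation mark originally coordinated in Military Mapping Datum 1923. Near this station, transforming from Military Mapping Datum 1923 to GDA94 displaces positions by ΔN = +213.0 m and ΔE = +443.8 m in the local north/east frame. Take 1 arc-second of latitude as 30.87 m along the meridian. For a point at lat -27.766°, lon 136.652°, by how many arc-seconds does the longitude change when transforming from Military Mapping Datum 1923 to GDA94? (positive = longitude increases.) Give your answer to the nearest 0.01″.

Δλ = 16.25″

At latitude -27.766°, cos φ = 0.884858.
1″ of longitude at this latitude = 30.87 × cos φ = 27.3156 m, so Δλ = 443.8 / 27.3156 = 16.247″.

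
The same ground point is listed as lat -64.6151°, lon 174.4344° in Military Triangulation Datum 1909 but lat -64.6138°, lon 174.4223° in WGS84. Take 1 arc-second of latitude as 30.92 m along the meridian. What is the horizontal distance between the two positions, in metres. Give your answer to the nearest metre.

595 m

Δφ = -64.6138° − -64.6151° = +0.0013°; Δλ = 174.4223° − 174.4344° = -0.0121°.
1° of latitude = 3600 × 30.92 = 111312 m.
ΔN = Δφ × 111312 = 144.7 m; ΔE = Δλ × 111312 × cos(-64.6151°) = -0.0121 × 111312 × 0.428697 = -577.4 m.
Distance = √(ΔE² + ΔN²) = √((-577.4)² + 144.7²) = 595.3 m.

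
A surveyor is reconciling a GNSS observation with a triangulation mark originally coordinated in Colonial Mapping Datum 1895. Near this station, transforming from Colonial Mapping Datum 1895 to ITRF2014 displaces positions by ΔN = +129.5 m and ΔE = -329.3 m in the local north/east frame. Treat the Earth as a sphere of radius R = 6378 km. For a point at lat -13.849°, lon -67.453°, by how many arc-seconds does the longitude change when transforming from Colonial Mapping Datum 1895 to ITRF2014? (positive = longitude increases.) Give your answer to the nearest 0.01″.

At latitude -13.849°, cos φ = 0.970930.
One radian of longitude at latitude φ spans R cos φ, so Δλ = ΔE / (R cos φ) = -329.3 / (6378000 × 0.970930) = -5.3176e-05 rad = -10.968″.

Δλ = -10.97″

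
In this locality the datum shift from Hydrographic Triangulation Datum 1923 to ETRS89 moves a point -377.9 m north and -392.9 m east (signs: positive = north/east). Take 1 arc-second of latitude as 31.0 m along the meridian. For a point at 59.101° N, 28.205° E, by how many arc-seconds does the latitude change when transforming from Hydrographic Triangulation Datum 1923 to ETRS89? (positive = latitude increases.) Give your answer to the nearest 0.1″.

1″ of latitude = 31.00 m, so Δφ = -377.9 / 31.00 = -12.190″.

Δφ = -12.2″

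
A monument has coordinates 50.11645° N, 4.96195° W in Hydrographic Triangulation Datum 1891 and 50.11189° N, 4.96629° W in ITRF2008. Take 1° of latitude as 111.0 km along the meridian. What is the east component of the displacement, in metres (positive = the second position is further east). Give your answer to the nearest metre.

ΔE = -309 m

Δφ = 50.11189° − 50.11645° = -0.00456°; Δλ = -4.96629° − -4.96195° = -0.00434°.
ΔN = Δφ × 111000 = -506.2 m; ΔE = Δλ × 111000 × cos(50.11645°) = -0.00434 × 111000 × 0.641229 = -308.9 m.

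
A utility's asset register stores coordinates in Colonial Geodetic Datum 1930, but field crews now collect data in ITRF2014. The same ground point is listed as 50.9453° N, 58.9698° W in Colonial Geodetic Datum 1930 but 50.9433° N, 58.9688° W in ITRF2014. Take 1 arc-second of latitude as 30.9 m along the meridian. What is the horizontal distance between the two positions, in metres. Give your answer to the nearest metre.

233 m

Δφ = 50.9433° − 50.9453° = -0.0020°; Δλ = -58.9688° − -58.9698° = +0.0010°.
1° of latitude = 3600 × 30.90 = 111240 m.
ΔN = Δφ × 111240 = -222.5 m; ΔE = Δλ × 111240 × cos(50.9453°) = +0.0010 × 111240 × 0.630062 = 70.1 m.
Distance = √(ΔE² + ΔN²) = √(70.1² + (-222.5)²) = 233.3 m.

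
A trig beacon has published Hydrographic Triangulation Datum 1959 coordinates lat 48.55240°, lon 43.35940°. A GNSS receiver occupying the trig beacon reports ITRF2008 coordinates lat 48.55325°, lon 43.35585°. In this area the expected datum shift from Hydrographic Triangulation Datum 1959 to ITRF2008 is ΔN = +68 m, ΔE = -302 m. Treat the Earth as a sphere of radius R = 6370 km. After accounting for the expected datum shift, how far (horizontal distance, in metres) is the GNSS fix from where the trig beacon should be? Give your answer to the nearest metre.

49 m

Observed coordinate differences: Δφ = +0.00085°, Δλ = -0.00355°.
Converting to metres (1° lat = 111177 m, cos φ = 0.661935): observed ΔN = 94.5 m, observed ΔE = -261.3 m.
Subtracting the expected shift leaves a residual of 94.5 − (68) = 26.5 m north and -261.3 − (-302) = 40.7 m east.
Residual distance = √(26.5² + 40.7²) = 48.6 m.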